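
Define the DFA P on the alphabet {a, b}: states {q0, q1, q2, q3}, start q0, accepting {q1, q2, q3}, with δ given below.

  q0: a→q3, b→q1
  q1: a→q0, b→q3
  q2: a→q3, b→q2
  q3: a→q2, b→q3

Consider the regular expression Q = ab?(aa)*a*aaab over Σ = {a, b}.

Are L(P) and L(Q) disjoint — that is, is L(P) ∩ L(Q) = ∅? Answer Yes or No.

The string aaaab is accepted by both P and Q.
Hence L(P) ∩ L(Q) ≠ ∅.

No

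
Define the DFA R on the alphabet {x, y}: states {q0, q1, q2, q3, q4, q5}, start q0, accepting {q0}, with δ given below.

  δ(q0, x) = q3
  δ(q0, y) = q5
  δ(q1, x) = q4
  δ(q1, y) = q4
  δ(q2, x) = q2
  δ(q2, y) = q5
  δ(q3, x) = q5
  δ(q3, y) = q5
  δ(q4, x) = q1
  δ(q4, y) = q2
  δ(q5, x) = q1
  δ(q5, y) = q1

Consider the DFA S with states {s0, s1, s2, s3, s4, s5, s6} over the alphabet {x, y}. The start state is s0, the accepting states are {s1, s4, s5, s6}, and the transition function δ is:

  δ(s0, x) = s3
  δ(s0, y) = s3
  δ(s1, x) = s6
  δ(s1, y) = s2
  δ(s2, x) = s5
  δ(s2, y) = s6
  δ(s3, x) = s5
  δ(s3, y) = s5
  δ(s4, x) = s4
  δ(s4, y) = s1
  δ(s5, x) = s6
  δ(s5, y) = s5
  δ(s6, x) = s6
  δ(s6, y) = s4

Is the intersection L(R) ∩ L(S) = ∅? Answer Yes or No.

Yes

Exploring the product automaton R × S from the start pair (q0, s0), following both machines on each input symbol, reaches 23 state pairs: (q0, s0), (q3, s3), (q5, s3), (q5, s5), (q1, s5), (q1, s6), (q4, s6), (q4, s5), (q4, s4), (q2, s4), (q2, s5), (q1, s4), (q2, s1), (q5, s1), (q2, s6), (q4, s1), (q5, s2), (q1, s2), (q5, s4), (q2, s2), (q1, s1), (q5, s6), (q4, s2).
R accepts in {q0} and S accepts in {s1, s4, s5, s6}; no reachable pair has both components accepting, so no string drives both machines to acceptance simultaneously and L(R) ∩ L(S) = ∅.
So no string is accepted by both, and the intersection is empty.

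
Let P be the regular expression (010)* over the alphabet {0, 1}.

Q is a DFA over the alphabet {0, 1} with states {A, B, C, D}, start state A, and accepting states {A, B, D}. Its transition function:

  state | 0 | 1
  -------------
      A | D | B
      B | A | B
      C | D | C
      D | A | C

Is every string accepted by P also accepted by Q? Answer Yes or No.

Converting the expression P to a DFA (subset construction, then merging equivalent states) gives the minimal DFA with states {p0, p1, p2, p3}, start state p0, accepting states {p0} and transitions p0: 0→p1, 1→p2; p1: 0→p2, 1→p3; p2: 0→p2, 1→p2; p3: 0→p0, 1→p2.
Exploring the product automaton P × Q from the start pair (p0, A), following both machines on each input symbol, reaches 10 state pairs: (p0, A), (p1, D), (p2, B), (p2, A), (p3, C), (p2, D), (p0, D), (p2, C), (p1, A), (p3, B).
P accepts in {p0} and Q accepts in {A, B, D}. The reachable pairs whose P-component is accepting are (p0, A), (p0, D); in each of them the Q-component is accepting too, so the product for L(P) \ L(Q) (P-component accepting, Q-component rejecting) has no reachable accepting pair and the difference is empty.
Hence every string in L(P) is also in L(Q).

Yes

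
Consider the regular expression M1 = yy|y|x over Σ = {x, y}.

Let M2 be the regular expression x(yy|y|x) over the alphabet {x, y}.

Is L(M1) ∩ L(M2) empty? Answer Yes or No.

Yes

Converting the expression M1 to a DFA (subset construction, then merging equivalent states) gives the minimal DFA with states {r0, r1, r2, r3}, start state r0, accepting states {r1, r2} and transitions r0: x→r1, y→r2; r1: x→r3, y→r3; r2: x→r3, y→r1; r3: x→r3, y→r3.
Converting the expression M2 to a DFA (subset construction, then merging equivalent states) gives the minimal DFA with states {t0, t1, t2, t3, t4}, start state t0, accepting states {t3, t4} and transitions t0: x→t1, y→t2; t1: x→t3, y→t4; t2: x→t2, y→t2; t3: x→t2, y→t2; t4: x→t2, y→t3.
Exploring the product automaton M1 × M2 from the start pair (r0, t0), following both machines on each input symbol, reaches 7 state pairs: (r0, t0), (r1, t1), (r2, t2), (r3, t3), (r3, t4), (r3, t2), (r1, t2).
M1 accepts in {r1, r2} and M2 accepts in {t3, t4}; no reachable pair has both components accepting, so no string drives both machines to acceptance simultaneously and L(M1) ∩ L(M2) = ∅.
So no string is accepted by both, and the intersection is empty.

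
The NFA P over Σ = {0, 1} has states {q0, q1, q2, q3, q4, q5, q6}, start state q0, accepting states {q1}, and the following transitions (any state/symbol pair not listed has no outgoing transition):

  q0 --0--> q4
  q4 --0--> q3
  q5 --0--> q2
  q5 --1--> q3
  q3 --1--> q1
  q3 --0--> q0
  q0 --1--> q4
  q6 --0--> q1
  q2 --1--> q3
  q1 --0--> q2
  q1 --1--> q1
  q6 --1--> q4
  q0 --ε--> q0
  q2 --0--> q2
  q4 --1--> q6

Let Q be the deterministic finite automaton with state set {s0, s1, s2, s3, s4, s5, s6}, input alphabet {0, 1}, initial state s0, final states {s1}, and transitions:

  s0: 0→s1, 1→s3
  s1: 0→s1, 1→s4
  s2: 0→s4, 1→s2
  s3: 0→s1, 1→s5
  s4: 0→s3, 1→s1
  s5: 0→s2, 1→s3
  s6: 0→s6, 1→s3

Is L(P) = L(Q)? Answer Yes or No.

No

The string 001 is accepted by P but rejected by Q.
So L(P) ≠ L(Q).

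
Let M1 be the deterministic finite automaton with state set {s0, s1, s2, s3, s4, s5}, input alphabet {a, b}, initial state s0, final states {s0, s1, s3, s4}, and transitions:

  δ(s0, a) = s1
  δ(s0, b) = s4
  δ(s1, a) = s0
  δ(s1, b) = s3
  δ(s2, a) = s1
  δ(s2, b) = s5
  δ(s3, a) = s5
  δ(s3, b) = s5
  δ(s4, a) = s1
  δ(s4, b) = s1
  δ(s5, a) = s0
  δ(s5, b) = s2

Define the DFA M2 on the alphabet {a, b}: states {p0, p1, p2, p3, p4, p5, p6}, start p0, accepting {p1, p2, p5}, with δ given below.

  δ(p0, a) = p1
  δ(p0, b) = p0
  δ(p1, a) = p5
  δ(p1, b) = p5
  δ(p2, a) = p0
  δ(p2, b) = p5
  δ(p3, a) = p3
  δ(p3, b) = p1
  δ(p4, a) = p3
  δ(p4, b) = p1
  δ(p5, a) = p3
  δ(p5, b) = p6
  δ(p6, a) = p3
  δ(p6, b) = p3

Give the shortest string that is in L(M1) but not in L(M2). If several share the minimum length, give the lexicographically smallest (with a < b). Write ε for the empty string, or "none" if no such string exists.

The empty string ε is accepted by M1 but not by M2.
Since ε is the unique shortest string, it is the required witness.

ε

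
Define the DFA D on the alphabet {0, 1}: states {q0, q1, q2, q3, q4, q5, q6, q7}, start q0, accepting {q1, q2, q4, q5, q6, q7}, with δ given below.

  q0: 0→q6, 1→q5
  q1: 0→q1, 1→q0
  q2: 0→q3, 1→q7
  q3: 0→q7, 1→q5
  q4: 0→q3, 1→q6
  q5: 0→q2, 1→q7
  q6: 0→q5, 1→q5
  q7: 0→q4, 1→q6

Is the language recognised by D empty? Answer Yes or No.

No

The string 0 is accepted: the run q0 → q6 ends in the accepting state q6.
Since at least one string is accepted, L(D) is not empty.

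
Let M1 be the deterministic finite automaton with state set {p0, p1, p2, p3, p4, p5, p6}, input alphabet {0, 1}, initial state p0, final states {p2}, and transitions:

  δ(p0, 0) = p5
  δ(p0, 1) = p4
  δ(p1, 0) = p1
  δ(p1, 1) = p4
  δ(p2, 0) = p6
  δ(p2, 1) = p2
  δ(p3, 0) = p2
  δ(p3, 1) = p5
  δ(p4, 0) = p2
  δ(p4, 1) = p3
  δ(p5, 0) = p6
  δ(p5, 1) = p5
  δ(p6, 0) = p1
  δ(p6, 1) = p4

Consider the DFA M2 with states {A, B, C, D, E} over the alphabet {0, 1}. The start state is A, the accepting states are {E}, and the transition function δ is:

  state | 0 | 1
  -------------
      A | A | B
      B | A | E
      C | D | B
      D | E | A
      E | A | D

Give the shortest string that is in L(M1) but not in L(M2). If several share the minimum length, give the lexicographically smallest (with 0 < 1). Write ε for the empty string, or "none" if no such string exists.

The string 10 is accepted by M1 but not by M2.
No shorter string lies in the difference, and 10 is the lexicographically first length-2 string in L(M1) \ L(M2).

10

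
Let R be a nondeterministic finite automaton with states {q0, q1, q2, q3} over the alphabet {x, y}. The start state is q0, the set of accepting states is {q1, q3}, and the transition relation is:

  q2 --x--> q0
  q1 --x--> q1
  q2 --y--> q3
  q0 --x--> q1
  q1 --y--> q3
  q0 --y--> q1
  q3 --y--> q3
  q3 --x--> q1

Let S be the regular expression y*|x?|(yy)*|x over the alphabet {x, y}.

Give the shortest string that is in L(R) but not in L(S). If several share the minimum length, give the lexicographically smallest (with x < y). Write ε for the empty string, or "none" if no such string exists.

xx

The string xx is accepted by R but not by S.
No shorter string lies in the difference, and xx is the lexicographically first length-2 string in L(R) \ L(S).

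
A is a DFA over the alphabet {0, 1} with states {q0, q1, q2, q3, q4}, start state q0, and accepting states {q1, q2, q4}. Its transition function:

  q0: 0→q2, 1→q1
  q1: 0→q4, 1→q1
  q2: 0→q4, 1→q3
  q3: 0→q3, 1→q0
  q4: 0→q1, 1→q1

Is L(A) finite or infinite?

State q1 is reachable from the start and can reach an accepting state, and it lies on the cycle q1 → q1.
Traversing that cycle any number of times yields accepted strings of unbounded length, so the language is infinite.

infinite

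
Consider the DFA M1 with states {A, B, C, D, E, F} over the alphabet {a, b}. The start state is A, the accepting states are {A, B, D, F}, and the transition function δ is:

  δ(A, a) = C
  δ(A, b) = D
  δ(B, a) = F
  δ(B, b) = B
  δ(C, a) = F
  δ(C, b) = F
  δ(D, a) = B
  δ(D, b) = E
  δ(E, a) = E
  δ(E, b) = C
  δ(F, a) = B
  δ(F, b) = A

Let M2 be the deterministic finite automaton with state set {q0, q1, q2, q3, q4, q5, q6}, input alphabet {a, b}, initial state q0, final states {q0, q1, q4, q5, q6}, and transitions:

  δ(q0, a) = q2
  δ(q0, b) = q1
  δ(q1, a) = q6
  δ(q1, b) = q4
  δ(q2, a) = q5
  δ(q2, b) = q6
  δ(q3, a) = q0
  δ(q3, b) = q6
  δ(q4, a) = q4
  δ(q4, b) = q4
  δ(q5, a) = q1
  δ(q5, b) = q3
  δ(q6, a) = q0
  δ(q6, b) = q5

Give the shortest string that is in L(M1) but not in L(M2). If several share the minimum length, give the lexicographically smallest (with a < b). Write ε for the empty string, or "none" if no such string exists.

The string aab is accepted by M1 but not by M2.
No shorter string lies in the difference, and aab is the lexicographically first length-3 string in L(M1) \ L(M2).

aab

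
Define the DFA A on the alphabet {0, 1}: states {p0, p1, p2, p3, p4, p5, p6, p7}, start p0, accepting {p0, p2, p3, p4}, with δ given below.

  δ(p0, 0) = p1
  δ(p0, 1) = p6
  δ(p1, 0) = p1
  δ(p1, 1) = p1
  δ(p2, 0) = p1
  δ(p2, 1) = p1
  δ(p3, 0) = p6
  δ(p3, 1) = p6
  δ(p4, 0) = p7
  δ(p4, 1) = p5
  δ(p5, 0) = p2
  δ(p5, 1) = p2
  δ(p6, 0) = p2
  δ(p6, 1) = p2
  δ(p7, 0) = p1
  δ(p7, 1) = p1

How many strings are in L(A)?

The useful subgraph on states {p0, p2, p6} is acyclic, so L(A) is finite; the longest accepting path visits 3 useful states, giving maximum string length 2.
Counting accepting paths from p0 by length: 1 of length 0, 2 of length 2. Total 3.

3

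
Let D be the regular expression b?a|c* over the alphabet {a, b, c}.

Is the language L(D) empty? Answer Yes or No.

The empty string ε matches the expression, so it belongs to L(D).
Since L(D) contains at least one string, it is not empty.

No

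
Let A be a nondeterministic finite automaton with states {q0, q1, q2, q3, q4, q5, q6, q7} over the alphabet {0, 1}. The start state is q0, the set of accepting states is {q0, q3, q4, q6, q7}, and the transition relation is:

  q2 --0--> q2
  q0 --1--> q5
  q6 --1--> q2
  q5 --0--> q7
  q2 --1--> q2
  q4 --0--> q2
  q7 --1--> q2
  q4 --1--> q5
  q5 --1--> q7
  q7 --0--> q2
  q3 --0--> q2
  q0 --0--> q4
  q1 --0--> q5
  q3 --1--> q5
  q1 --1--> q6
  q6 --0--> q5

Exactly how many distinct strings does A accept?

6

The useful subgraph on states {q0, q4, q5, q7} is acyclic, so L(A) is finite; the longest accepting path visits 4 useful states, giving maximum string length 3.
Counting accepting paths from q0 by length: 1 of length 0, 1 of length 1, 2 of length 2, 2 of length 3. Total 6.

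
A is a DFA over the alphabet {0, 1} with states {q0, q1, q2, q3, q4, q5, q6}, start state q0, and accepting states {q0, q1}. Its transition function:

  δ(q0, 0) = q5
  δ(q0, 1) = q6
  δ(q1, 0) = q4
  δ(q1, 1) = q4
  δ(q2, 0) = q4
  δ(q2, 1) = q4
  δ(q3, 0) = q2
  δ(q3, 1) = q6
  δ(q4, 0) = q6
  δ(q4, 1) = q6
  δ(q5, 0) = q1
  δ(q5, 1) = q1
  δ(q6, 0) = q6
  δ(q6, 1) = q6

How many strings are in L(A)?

The useful subgraph on states {q0, q1, q5} is acyclic, so L(A) is finite; the longest accepting path visits 3 useful states, giving maximum string length 2.
Counting accepting paths from q0 by length: 1 of length 0, 2 of length 2. Total 3.

3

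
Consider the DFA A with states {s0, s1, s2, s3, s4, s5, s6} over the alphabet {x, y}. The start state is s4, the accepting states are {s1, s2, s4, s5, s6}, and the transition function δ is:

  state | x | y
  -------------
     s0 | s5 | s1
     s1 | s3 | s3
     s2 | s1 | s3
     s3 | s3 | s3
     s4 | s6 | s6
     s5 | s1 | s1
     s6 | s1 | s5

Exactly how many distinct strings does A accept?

The useful subgraph on states {s1, s4, s5, s6} is acyclic, so L(A) is finite; the longest accepting path visits 4 useful states, giving maximum string length 3.
Counting accepting paths from s4 by length: 1 of length 0, 2 of length 1, 4 of length 2, 4 of length 3. Total 11.

11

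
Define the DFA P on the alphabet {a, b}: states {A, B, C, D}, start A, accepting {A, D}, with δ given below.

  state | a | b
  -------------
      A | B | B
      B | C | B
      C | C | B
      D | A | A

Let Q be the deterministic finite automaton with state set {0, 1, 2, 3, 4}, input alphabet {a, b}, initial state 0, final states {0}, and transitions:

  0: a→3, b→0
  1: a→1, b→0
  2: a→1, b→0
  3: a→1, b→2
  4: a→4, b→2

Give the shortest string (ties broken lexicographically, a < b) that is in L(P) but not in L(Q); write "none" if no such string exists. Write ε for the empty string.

none

Exploring the product automaton P × Q from the start pair (A, 0), following both machines on each input symbol, reaches 6 state pairs: (A, 0), (B, 3), (B, 0), (C, 1), (B, 2), (C, 3).
P accepts in {A, D} and Q accepts in {0}. The reachable pairs whose P-component is accepting are (A, 0); in each of them the Q-component is accepting too, so the product for L(P) \ L(Q) (P-component accepting, Q-component rejecting) has no reachable accepting pair and the difference is empty.
So every string accepted by P is also accepted by Q: L(P) \ L(Q) = ∅ and there is no such string.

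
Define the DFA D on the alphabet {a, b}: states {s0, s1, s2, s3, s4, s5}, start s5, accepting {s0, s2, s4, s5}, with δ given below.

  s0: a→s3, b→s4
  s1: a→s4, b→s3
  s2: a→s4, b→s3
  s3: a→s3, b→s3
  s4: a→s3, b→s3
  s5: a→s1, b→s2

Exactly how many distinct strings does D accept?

The useful subgraph on states {s1, s2, s4, s5} is acyclic, so L(D) is finite; the longest accepting path visits 3 useful states, giving maximum string length 2.
Counting accepting paths from s5 by length: 1 of length 0, 1 of length 1, 2 of length 2. Total 4.

4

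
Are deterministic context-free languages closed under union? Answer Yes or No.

No

{aⁿbⁿ : n≥0} and {aⁿb²ⁿ : n≥0} are each accepted by a deterministic PDA (push the a's; pop one per b, respectively one per two b's), but their union U is not. Suppose a DPDA M accepted U. Being deterministic, M has a single run on aⁿb²ⁿ, and since aⁿbⁿ ∈ U that run passes through an accepting configuration right after consuming the prefix aⁿbⁿ and then goes on to accept again after n more b's. Build an ordinary (nondeterministic) PDA M′ that simulates M on a's and b's and, at any moment when M is in an accepting state, may switch to a second mode in which it reads only c's, feeding each c to M as a b; M′ accepts when M does. Then M′ accepts aⁱbʲcᵏ (k≥1) exactly when both aⁱbʲ ∈ U and aⁱbʲ⁺ᵏ ∈ U, and checking the four cases (i=j or j=2i, combined with j+k=i or j+k=2i) leaves only i=j=k: so L(M′) ∩ a*b*c⁺ = {aⁿbⁿcⁿ : n≥1} would be context-free, which it is not (pumping lemma) — contradiction. (The union is an unambiguous CFL; it is determinism, not unambiguity, that fails.)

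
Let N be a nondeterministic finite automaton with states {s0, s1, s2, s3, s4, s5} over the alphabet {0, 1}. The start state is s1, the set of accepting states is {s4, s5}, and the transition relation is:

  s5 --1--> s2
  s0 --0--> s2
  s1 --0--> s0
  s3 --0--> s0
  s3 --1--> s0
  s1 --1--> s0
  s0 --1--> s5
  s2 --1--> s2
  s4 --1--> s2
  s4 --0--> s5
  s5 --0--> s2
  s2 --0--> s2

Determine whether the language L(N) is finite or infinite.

The useful states (reachable from s1 and able to reach an accepting state) are {s0, s1, s5}.
Restricted to these states the transition graph has no cycle, so every accepting path has bounded length and L is finite.

finite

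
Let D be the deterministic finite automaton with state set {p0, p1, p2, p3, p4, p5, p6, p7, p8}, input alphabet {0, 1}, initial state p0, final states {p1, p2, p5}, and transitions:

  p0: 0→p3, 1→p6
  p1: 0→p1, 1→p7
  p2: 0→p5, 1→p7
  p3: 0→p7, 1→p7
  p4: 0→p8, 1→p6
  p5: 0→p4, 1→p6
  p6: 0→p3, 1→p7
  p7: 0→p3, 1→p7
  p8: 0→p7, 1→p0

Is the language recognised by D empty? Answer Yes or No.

The states reachable from the start state are {p0, p3, p6, p7}.
None of the accepting states {p1, p2, p5} is reachable, so no string is accepted and L(D) = ∅.

Yes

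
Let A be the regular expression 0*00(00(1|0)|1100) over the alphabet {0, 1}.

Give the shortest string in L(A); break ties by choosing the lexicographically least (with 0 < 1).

00000

By inspection of the expression, no string of length less than 5 matches, and 00000 is the lexicographically first match of length 5.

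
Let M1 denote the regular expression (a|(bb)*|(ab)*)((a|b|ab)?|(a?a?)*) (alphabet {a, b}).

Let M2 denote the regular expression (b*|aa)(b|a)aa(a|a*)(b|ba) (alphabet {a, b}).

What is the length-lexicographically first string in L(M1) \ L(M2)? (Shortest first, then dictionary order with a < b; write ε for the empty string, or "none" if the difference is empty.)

The empty string ε is accepted by M1 but not by M2.
Since ε is the unique shortest string, it is the required witness.

ε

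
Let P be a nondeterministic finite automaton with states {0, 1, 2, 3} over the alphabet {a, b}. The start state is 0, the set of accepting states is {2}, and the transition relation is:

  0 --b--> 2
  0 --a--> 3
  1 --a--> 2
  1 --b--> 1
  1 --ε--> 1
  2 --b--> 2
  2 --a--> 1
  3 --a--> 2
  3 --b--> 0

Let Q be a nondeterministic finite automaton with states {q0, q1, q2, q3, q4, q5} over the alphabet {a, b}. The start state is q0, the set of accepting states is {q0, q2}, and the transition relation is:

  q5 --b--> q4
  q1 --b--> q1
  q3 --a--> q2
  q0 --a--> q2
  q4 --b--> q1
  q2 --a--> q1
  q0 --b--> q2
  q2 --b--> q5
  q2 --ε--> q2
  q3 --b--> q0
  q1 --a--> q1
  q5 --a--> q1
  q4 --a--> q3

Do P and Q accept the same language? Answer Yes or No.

No

The string aa is accepted by P but rejected by Q.
So L(P) ≠ L(Q).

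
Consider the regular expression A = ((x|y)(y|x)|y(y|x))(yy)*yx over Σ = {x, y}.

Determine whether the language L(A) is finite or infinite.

infinite

The expression contains a Kleene star applied to a subexpression that matches at least one nonempty string, so it matches strings of unbounded length.
Hence L(A) is infinite.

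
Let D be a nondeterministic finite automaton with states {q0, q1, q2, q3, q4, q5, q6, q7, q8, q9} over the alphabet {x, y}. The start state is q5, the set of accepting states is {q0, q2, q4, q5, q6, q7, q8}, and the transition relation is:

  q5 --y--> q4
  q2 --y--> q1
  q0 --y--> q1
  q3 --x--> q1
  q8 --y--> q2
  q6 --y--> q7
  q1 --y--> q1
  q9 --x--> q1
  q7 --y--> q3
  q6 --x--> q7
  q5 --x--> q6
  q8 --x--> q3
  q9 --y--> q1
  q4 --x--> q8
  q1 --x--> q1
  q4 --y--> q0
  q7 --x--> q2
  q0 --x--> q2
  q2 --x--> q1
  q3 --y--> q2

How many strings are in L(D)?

The useful subgraph on states {q0, q2, q3, q4, q5, q6, q7, q8} is acyclic, so L(D) is finite; the longest accepting path visits 5 useful states, giving maximum string length 4.
Counting accepting paths from q5 by length: 1 of length 0, 2 of length 1, 4 of length 2, 4 of length 3, 3 of length 4. Total 14.

14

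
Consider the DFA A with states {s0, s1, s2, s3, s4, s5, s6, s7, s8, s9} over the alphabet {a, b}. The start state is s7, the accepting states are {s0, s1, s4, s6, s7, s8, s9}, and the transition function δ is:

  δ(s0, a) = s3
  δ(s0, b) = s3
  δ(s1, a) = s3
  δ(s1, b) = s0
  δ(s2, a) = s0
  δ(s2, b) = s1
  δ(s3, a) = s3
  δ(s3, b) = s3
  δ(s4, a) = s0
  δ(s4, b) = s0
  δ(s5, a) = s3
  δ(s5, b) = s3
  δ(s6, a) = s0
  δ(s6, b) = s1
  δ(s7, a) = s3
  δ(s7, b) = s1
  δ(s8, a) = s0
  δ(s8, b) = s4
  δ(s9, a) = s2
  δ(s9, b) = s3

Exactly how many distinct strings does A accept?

3

The useful subgraph on states {s0, s1, s7} is acyclic, so L(A) is finite; the longest accepting path visits 3 useful states, giving maximum string length 2.
Counting accepting paths from s7 by length: 1 of length 0, 1 of length 1, 1 of length 2. Total 3.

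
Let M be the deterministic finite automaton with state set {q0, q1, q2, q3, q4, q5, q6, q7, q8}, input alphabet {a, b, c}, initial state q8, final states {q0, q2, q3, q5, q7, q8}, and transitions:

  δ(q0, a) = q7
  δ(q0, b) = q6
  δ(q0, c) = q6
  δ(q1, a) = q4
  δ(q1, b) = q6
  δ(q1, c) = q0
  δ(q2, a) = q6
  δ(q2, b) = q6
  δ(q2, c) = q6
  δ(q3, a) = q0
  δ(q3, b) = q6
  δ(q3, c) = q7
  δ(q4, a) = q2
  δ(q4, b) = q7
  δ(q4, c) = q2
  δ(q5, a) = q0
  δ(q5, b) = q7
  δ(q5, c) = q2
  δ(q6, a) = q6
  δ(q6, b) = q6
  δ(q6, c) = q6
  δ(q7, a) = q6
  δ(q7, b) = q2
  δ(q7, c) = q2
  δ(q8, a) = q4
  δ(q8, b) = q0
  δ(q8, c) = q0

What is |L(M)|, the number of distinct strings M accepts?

The useful subgraph on states {q0, q2, q4, q7, q8} is acyclic, so L(M) is finite; the longest accepting path visits 4 useful states, giving maximum string length 3.
Counting accepting paths from q8 by length: 1 of length 0, 2 of length 1, 5 of length 2, 6 of length 3. Total 14.

14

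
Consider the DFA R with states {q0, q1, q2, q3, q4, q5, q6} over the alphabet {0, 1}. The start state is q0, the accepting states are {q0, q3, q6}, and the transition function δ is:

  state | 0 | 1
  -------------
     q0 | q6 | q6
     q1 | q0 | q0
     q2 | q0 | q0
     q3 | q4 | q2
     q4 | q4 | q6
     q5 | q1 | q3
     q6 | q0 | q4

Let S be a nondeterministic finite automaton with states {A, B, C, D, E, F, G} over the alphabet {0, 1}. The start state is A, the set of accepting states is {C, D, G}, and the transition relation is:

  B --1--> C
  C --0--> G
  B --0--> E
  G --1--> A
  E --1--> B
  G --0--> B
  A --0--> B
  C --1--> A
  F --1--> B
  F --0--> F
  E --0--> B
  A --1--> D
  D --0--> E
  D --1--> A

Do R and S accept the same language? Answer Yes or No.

No

The empty string ε is accepted by R but rejected by S.
So L(R) ≠ L(S).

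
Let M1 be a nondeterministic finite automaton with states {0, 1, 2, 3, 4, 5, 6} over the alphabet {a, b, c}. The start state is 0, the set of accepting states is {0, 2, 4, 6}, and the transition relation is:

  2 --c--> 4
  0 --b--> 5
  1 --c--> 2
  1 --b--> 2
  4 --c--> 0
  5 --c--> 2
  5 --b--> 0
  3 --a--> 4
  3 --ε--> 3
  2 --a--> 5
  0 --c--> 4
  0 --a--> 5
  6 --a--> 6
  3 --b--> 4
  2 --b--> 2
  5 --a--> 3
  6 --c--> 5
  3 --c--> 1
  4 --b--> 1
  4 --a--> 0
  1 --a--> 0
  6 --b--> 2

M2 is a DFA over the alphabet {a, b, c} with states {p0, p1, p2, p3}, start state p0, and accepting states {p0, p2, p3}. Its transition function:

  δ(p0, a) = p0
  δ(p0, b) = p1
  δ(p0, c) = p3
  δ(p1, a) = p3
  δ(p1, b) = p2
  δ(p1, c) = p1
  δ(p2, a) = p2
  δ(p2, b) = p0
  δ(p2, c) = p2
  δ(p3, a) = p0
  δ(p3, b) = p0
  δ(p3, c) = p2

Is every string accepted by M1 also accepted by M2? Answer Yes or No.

No

The string ab is in L(M1) but not in L(M2).
So L(M1) ⊄ L(M2).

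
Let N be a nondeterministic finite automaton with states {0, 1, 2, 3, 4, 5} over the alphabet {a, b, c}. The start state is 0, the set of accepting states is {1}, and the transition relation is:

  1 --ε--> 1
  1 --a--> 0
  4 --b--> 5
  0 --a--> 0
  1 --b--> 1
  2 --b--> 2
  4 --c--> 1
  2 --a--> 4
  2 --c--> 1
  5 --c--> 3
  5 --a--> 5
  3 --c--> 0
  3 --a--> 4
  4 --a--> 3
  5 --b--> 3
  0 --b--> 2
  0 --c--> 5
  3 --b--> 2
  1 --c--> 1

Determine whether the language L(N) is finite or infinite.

State 0 is reachable from the start and can reach an accepting state, and it lies on the cycle 0 → 0.
Traversing that cycle any number of times yields accepted strings of unbounded length, so the language is infinite.

infinite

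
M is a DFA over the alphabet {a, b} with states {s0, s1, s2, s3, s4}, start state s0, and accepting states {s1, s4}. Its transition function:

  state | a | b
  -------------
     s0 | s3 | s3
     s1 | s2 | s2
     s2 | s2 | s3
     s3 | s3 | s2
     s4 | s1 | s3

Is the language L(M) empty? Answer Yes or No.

The states reachable from the start state are {s0, s2, s3}.
None of the accepting states {s1, s4} is reachable, so no string is accepted and L(M) = ∅.

Yes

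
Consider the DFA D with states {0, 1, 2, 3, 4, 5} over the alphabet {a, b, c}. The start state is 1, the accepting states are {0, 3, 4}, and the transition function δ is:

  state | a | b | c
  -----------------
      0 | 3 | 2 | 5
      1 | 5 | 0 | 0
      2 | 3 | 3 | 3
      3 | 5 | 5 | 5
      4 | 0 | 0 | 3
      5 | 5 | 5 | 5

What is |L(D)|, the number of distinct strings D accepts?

The useful subgraph on states {0, 1, 2, 3} is acyclic, so L(D) is finite; the longest accepting path visits 4 useful states, giving maximum string length 3.
Counting accepting paths from 1 by length: 2 of length 1, 2 of length 2, 6 of length 3. Total 10.

10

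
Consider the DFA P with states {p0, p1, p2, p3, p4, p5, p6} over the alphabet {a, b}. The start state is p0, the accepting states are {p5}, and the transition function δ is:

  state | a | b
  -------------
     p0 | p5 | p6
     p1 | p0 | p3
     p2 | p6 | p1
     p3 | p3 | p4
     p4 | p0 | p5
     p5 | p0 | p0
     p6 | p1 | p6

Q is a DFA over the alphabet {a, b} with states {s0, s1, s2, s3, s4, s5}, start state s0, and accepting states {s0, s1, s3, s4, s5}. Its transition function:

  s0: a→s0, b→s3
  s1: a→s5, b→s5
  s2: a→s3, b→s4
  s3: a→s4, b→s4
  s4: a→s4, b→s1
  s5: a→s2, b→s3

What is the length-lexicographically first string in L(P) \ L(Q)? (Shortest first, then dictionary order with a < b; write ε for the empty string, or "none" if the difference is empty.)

babaabbaa

The string babaabbaa is accepted by P but not by Q.
No shorter string lies in the difference, and babaabbaa is the lexicographically first length-9 string in L(P) \ L(Q).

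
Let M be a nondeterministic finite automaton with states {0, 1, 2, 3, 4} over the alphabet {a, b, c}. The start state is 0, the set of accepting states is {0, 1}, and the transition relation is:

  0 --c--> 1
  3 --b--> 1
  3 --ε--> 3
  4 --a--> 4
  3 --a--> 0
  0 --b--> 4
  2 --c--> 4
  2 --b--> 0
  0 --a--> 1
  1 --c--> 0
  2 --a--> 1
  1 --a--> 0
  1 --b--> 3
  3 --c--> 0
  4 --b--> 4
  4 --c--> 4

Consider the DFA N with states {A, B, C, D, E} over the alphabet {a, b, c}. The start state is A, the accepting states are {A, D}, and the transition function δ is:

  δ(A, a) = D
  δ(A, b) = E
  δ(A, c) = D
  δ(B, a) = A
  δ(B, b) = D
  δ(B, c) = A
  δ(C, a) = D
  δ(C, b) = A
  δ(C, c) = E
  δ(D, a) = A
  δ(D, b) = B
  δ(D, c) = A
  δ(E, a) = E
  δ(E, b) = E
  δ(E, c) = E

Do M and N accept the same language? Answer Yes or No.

Exploring the product automaton M × N from the start pair (0, A), following both machines on each input symbol, reaches 4 state pairs: (0, A), (1, D), (4, E), (3, B).
M accepts in {0, 1} and N accepts in {A, D}. In every reachable pair the two components are either both accepting — (0, A), (1, D) — or both non-accepting, so no string is accepted by exactly one of the machines: L(M) \ L(N) and L(N) \ L(M) are both empty.
Hence every string is accepted by M iff it is accepted by N, and the two languages coincide.

Yes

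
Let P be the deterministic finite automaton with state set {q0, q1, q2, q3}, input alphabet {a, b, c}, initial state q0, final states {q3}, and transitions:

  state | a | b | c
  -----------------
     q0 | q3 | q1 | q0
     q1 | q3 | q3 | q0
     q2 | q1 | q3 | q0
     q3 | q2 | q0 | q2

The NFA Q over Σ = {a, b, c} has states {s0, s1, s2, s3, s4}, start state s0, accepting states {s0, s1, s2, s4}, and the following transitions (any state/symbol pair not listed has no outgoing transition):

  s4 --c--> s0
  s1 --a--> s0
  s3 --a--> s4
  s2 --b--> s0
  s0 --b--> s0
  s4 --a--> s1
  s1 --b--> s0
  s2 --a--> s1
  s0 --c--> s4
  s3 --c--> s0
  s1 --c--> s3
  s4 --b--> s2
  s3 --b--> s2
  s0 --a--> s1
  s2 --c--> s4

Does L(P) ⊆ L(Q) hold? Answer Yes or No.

Exploring the product automaton P × Q from the start pair (q0, s0), following both machines on each input symbol, reaches 16 state pairs: (q0, s0), (q3, s1), (q1, s0), (q0, s4), (q2, s0), (q2, s3), (q3, s0), (q1, s2), (q1, s1), (q1, s4), (q3, s2), (q2, s1), (q2, s4), (q0, s3), (q3, s4), (q0, s2).
P accepts in {q3} and Q accepts in {s0, s1, s2, s4}. The reachable pairs whose P-component is accepting are (q3, s1), (q3, s0), (q3, s2), (q3, s4); in each of them the Q-component is accepting too, so the product for L(P) \ L(Q) (P-component accepting, Q-component rejecting) has no reachable accepting pair and the difference is empty.
Hence every string in L(P) is also in L(Q).

Yes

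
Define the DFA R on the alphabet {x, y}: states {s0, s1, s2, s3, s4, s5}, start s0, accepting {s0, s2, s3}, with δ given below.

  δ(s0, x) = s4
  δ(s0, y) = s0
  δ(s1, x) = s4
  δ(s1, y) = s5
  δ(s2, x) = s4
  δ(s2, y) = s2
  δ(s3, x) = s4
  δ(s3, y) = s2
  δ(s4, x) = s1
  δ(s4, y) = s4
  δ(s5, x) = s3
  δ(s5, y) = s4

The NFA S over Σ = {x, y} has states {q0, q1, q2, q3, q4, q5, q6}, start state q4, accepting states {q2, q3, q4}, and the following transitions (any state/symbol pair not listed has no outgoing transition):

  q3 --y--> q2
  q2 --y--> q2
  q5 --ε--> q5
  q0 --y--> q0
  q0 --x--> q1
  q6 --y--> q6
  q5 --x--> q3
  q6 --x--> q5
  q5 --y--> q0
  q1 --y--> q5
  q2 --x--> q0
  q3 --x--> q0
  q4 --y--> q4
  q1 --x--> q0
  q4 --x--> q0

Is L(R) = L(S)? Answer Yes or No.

Yes

Exploring the product automaton R × S from the start pair (s0, q4), following both machines on each input symbol, reaches 6 state pairs: (s0, q4), (s4, q0), (s1, q1), (s5, q5), (s3, q3), (s2, q2).
R accepts in {s0, s2, s3} and S accepts in {q2, q3, q4}. In every reachable pair the two components are either both accepting — (s0, q4), (s3, q3), (s2, q2) — or both non-accepting, so no string is accepted by exactly one of the machines: L(R) \ L(S) and L(S) \ L(R) are both empty.
Hence every string is accepted by R iff it is accepted by S, and the two languages coincide.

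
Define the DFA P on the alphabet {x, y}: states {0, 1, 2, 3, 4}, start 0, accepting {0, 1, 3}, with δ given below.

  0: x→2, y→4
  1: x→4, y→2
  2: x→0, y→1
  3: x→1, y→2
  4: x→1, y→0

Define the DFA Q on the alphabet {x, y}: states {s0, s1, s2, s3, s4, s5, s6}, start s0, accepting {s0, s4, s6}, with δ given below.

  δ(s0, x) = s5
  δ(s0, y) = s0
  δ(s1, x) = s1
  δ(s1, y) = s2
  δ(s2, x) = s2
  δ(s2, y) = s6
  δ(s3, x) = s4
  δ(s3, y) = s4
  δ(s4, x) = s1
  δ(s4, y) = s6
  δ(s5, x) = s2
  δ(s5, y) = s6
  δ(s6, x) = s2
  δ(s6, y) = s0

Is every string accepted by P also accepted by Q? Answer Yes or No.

The string xx is in L(P) but not in L(Q).
So L(P) ⊄ L(Q).

No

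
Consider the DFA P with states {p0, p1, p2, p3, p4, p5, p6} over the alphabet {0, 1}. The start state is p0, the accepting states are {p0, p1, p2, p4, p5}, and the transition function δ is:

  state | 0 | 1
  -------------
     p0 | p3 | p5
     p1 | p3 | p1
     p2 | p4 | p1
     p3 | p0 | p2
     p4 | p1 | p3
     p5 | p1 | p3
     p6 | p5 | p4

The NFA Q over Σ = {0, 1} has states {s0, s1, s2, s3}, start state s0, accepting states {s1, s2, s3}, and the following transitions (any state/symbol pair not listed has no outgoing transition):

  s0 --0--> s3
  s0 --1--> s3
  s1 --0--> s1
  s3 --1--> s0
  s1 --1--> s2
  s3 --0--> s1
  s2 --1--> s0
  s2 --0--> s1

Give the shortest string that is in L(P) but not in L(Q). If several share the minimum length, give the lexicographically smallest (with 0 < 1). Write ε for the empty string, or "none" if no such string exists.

The empty string ε is accepted by P but not by Q.
Since ε is the unique shortest string, it is the required witness.

ε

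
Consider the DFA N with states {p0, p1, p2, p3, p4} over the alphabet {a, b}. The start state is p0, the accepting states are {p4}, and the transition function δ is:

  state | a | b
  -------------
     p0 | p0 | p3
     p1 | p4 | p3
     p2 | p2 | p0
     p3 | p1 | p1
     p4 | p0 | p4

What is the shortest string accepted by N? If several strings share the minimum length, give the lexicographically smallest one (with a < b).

baa

A breadth-first search from p0 reaches an accepting state first via the path p0 → p3 → p1 → p4 on input baa.
No string of length < 3 is accepted (BFS exhausts all shorter strings without reaching an accepting state), and baa is the lexicographically least accepting string of length 3.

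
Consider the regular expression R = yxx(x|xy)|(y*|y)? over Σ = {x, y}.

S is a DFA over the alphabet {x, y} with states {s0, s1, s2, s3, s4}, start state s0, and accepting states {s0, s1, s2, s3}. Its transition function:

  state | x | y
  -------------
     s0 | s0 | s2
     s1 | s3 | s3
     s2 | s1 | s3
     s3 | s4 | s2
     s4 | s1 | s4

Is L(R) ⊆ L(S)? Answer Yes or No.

No

The string yxxx is in L(R) but not in L(S).
So L(R) ⊄ L(S).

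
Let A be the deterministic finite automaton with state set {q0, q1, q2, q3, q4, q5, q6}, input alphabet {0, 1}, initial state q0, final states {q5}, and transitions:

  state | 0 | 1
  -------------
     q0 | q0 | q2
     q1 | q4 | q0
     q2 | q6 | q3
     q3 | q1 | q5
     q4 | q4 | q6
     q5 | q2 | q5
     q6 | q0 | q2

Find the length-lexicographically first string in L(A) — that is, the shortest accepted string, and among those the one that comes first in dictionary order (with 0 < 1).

A breadth-first search from q0 reaches an accepting state first via the path q0 → q2 → q3 → q5 on input 111.
No string of length < 3 is accepted (BFS exhausts all shorter strings without reaching an accepting state), and 111 is the lexicographically least accepting string of length 3.

111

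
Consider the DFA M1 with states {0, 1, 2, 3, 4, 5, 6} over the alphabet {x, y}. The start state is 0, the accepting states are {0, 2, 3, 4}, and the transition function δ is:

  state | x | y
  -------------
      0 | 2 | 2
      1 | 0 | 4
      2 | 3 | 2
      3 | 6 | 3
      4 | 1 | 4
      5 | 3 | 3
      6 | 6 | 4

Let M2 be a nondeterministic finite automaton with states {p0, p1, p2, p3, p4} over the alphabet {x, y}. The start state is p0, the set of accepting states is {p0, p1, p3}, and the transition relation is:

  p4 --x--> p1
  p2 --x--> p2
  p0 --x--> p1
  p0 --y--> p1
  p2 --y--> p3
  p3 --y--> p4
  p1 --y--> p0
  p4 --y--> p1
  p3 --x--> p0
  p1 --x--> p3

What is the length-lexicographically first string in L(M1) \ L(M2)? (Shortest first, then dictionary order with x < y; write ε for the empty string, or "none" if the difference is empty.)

The string xxy is accepted by M1 but not by M2.
No shorter string lies in the difference, and xxy is the lexicographically first length-3 string in L(M1) \ L(M2).

xxy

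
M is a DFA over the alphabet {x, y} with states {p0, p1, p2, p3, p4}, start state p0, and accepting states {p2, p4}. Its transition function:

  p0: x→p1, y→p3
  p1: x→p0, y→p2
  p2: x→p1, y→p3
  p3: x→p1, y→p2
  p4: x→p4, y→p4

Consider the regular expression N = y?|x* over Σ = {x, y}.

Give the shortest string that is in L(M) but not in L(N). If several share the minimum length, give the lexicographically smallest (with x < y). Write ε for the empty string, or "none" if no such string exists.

xy

The string xy is accepted by M but not by N.
No shorter string lies in the difference, and xy is the lexicographically first length-2 string in L(M) \ L(N).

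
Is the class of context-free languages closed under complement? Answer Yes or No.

CFLs are closed under union, so if they were also closed under complement they would be closed under intersection by De Morgan (L₁ ∩ L₂ is the complement of the union of the complements). But {aⁿbⁿcᵐ} ∩ {aᵐbⁿcⁿ} = {aⁿbⁿcⁿ} is not context-free although both operands are.

No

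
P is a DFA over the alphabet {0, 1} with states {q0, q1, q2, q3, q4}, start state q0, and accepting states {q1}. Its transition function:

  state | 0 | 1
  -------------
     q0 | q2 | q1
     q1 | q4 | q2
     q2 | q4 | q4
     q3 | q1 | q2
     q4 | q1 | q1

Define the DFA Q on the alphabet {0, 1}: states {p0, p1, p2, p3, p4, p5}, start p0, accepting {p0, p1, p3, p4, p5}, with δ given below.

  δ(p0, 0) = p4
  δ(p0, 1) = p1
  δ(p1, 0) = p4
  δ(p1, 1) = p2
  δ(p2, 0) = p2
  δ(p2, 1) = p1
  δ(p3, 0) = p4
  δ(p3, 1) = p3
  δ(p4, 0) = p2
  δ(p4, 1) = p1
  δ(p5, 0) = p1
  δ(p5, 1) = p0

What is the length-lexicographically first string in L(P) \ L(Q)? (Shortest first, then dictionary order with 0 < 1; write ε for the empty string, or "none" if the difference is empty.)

The string 000 is accepted by P but not by Q.
No shorter string lies in the difference, and 000 is the lexicographically first length-3 string in L(P) \ L(Q).

000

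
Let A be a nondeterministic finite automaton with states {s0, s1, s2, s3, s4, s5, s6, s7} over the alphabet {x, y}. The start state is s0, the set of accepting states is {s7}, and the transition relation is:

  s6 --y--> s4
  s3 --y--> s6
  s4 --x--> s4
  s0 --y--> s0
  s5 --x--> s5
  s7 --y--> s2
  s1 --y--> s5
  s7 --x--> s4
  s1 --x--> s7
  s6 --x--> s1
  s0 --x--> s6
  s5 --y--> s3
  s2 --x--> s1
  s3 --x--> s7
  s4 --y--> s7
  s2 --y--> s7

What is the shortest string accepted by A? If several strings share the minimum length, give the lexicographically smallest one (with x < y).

A breadth-first search from s0 reaches an accepting state first via the path s0 → s6 → s1 → s7 on input xxx.
No string of length < 3 is accepted (BFS exhausts all shorter strings without reaching an accepting state), and xxx is the lexicographically least accepting string of length 3.

xxx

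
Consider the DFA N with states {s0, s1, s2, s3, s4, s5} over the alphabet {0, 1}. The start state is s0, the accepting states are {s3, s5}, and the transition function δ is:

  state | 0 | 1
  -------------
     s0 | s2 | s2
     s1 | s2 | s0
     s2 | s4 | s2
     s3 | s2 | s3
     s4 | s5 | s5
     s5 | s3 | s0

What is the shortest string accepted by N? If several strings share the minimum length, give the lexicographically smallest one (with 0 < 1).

A breadth-first search from s0 reaches an accepting state first via the path s0 → s2 → s4 → s5 on input 000.
No string of length < 3 is accepted (BFS exhausts all shorter strings without reaching an accepting state), and 000 is the lexicographically least accepting string of length 3.

000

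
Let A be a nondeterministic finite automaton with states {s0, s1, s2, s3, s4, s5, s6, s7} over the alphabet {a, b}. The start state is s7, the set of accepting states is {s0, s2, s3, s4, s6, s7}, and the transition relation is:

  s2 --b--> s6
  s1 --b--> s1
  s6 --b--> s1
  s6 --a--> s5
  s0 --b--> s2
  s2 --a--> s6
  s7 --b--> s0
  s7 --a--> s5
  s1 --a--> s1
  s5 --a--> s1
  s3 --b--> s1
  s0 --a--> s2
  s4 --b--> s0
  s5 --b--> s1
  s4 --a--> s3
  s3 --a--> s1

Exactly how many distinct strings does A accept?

The useful subgraph on states {s0, s2, s6, s7} is acyclic, so L(A) is finite; the longest accepting path visits 4 useful states, giving maximum string length 3.
Counting accepting paths from s7 by length: 1 of length 0, 1 of length 1, 2 of length 2, 4 of length 3. Total 8.

8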